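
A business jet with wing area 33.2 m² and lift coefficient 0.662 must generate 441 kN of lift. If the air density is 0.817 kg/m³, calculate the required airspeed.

L = ½ρv²S·CL ⇒ v = √(2L/(ρ·S·CL))
v = √(2 × 4.41×10^5 / (0.817 × 33.2 × 0.662)) = √49120 = 222 m/s

v = 222 m/s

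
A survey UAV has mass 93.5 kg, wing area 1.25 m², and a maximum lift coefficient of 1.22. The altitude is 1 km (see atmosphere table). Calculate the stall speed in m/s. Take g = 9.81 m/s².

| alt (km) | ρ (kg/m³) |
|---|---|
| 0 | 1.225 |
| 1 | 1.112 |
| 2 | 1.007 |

At 1 km, from the table: ρ = 1.112 kg/m³.
Stall occurs when L = W at CL,max. W = mg = 93.5 × 9.81 = 917.2 N.
V_stall = √(2W/(ρ·S·CL,max)) = √(2 × 917.2 / (1.112 × 1.25 × 1.22))
V_stall = √1082 = 32.9 m/s

V_stall = 32.9 m/s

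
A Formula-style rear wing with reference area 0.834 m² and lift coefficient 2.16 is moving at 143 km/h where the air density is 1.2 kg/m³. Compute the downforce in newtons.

Convert speed: v = 143 km/h ÷ 3.6 = 39.72 m/s.
L = ½ρv²S·CL = ½ × 1.2 × 39.72² × 0.834 × 2.16 = 1710 N

L = 1710 N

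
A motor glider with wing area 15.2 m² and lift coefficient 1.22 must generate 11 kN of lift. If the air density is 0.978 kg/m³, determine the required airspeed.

v = 34.8 m/s

L = ½ρv²S·CL ⇒ v = √(2L/(ρ·S·CL))
v = √(2 × 11000 / (0.978 × 15.2 × 1.22)) = √1213 = 34.8 m/s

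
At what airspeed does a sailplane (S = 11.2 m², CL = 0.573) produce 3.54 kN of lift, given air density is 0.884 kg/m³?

L = ½ρv²S·CL ⇒ v = √(2L/(ρ·S·CL))
v = √(2 × 3540 / (0.884 × 11.2 × 0.573)) = √1248 = 35.3 m/s

v = 35.3 m/s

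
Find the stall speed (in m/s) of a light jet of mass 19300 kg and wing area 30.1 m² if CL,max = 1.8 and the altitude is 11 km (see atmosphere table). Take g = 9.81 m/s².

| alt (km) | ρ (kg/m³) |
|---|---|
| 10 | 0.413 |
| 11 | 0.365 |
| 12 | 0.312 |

At 11 km, from the table: ρ = 0.365 kg/m³.
At stall, lift equals weight: L = W = m·g = 19300 × 9.81 = 1.893×10^5 N.
V_stall = √(2W/(ρ·S·CL,max)) = √(2 × 1.893×10^5 / (0.365 × 30.1 × 1.8))
V_stall = √19150 = 138 m/s

V_stall = 138 m/s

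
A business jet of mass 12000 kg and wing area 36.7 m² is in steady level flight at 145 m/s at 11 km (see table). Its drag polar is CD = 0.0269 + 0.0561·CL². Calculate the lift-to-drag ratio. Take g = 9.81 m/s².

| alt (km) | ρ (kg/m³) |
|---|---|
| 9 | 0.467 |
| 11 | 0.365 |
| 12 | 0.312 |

At 11 km, from the table: ρ = 0.365 kg/m³.
In steady level flight, lift balances weight: W = mg = 12000 × 9.81 = 1.1772×10^5 N.
Dynamic pressure q = 0.5 × 0.365 × 145² = 3837 Pa.
Required CL = L/(qS) = 1.1772×10^5/(3837·36.7) = 0.836.
CD = 0.0269 + 0.0561 × 0.836² = 0.0661.
L/D = CL/CD = 0.836 / 0.0661 = 12.6

L/D = 12.6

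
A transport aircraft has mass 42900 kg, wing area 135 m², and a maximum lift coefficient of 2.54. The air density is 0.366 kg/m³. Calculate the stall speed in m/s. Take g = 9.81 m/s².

Stall occurs when L = W at CL,max. W = mg = 42900 × 9.81 = 4.208×10^5 N.
V_stall = √(2W/(ρ·S·CL,max)) = √(2 × 4.208×10^5 / (0.366 × 135 × 2.54))
V_stall = √6707 = 81.9 m/s

V_stall = 81.9 m/s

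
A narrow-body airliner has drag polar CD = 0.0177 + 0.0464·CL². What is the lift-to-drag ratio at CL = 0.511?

L/D = 17.1

CD = 0.0177 + 0.0464 × 0.511² = 0.02982
L/D = CL/CD = 0.511 / 0.02982 = 17.1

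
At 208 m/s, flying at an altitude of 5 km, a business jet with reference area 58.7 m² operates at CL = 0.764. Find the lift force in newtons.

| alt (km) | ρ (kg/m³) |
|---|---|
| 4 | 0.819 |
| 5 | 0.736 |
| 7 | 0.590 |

At 5 km, from the table: ρ = 0.736 kg/m³.
Dynamic pressure q = ½ρv² = ½ × 0.736 × 208² = 15920 Pa.
L = q·S·CL = 15920 × 58.7 × 0.764 = 7.14×10^5 N ≈ 714 kN

L = 7.14×10^5 N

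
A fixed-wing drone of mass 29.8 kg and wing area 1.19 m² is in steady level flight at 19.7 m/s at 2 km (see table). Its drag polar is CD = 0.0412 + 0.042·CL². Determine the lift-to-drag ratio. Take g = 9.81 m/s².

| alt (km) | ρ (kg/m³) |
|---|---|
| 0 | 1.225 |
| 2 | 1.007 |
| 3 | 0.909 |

L/D = 11.7

At 2 km, from the table: ρ = 1.007 kg/m³.
Weight W = mg = 29.8 × 9.81 = 292.34 N; in level flight L = W.
q = ½ρv² = ½ × 1.007 × 19.7² = 195.4 Pa.
Required CL = L/(qS) = 292.34/(195.4·1.19) = 1.257.
CD = 0.0412 + 0.042 × 1.257² = 0.1076.
L/D = CL/CD = 1.257 / 0.1076 = 11.7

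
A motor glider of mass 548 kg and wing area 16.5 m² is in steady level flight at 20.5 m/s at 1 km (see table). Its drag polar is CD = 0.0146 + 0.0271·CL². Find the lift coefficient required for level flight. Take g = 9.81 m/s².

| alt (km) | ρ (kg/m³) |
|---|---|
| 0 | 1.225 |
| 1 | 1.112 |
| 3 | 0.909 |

At 1 km, from the table: ρ = 1.112 kg/m³.
In steady level flight, lift balances weight: W = mg = 548 × 9.81 = 5375.9 N.
Dynamic pressure q = 0.5 × 1.112 × 20.5² = 233.7 Pa.
Required CL = L/(qS) = 5375.9/(233.7·16.5) = 1.394.

CL = 1.39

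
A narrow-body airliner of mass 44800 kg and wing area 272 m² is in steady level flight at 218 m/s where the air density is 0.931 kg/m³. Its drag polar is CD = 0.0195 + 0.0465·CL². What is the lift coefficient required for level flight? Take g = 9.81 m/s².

CL = 0.073

Level flight ⇒ L = W = m·g = 44800 × 9.81 = 4.3949×10^5 N.
q = ½ρv² = ½ × 0.931 × 218² = 22120 Pa.
Required CL = L/(qS) = 4.3949×10^5/(22120·272) = 0.07304.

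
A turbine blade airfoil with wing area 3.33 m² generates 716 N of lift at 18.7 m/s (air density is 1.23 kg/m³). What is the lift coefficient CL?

CL = 1

From L = ½ρv²S·CL, rearranging gives CL = 2L/(ρv²S).
CL = 2 × 716 / (1.23 × 18.7² × 3.33) = 1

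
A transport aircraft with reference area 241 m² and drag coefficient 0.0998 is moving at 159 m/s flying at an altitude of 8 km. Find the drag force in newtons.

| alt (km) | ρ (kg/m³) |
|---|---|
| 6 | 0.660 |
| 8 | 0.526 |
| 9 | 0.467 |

D = 1.6×10^5 N

At 8 km, from the table: ρ = 0.526 kg/m³.
Dynamic pressure q = ½ρv² = ½ × 0.526 × 159² = 6649 Pa.
D = q·S·CD = 6649 × 241 × 0.0998 = 1.6×10^5 N ≈ 160 kN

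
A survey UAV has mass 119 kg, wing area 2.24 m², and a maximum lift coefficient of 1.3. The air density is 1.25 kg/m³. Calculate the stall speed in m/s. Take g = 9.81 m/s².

At stall, lift equals weight: L = W = m·g = 119 × 9.81 = 1167 N.
From L = ½ρV²S·CL,max = W: V_stall = √(2W/(ρSCL,max)) = √(2·1167/(1.25·2.24·1.3))
V_stall = √641.4 = 25.3 m/s

V_stall = 25.3 m/s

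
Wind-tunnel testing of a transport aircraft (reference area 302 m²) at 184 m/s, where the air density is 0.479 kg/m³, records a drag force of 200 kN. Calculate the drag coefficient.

From D = ½ρv²S·CD, rearranging gives CD = 2D/(ρv²S).
CD = 2 × 2×10^5 / (0.479 × 184² × 302) = 0.0817

CD = 0.0817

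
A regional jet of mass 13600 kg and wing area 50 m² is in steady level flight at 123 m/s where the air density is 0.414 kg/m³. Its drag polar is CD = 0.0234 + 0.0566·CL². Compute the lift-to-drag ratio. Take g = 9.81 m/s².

Weight W = mg = 13600 × 9.81 = 1.3342×10^5 N; in level flight L = W.
Dynamic pressure q = 0.5 × 0.414 × 123² = 3132 Pa.
CL = 2W/(ρv²S) = 2×1.3342×10^5/(0.414×123²×50) = 0.852.
CD = 0.0234 + 0.0566 × 0.852² = 0.06449.
L/D = CL/CD = 0.852 / 0.06449 = 13.2

L/D = 13.2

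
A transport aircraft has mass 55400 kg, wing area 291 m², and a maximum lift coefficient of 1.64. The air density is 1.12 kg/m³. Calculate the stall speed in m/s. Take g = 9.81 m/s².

Stall occurs when L = W at CL,max. W = mg = 55400 × 9.81 = 5.435×10^5 N.
V_stall = √(2W/(ρ·S·CL,max)) = √(2 × 5.435×10^5 / (1.12 × 291 × 1.64))
V_stall = √2034 = 45.1 m/s

V_stall = 45.1 m/s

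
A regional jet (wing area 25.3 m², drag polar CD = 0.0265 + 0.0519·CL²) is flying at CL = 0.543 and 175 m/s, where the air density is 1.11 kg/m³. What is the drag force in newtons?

D = 18000 N

CD = 0.0265 + 0.0519 × 0.543² = 0.0418
D = ½ρv²S·CD = ½ × 1.11 × 175² × 25.3 × 0.0418 = 18000 N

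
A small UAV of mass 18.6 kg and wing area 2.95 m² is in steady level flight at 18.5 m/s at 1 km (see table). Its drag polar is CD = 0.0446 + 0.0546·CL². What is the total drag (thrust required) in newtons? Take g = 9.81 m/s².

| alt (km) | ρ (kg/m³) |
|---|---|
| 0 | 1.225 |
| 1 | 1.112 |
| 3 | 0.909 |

D = 28.3 N

At 1 km, from the table: ρ = 1.112 kg/m³.
Level flight ⇒ L = W = m·g = 18.6 × 9.81 = 182.47 N.
q = ½ρv² = ½ × 1.112 × 18.5² = 190.3 Pa.
CL = 2W/(ρv²S) = 2×182.47/(1.112×18.5²×2.95) = 0.325.
CD = 0.0446 + 0.0546 × 0.325² = 0.05037.
D = q·S·CD = 190.3 × 2.95 × 0.05037 = 28.27 N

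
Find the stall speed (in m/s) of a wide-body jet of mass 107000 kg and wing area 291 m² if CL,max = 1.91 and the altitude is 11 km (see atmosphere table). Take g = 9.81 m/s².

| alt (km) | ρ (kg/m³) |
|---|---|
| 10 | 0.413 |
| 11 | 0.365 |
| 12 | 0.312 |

At 11 km, from the table: ρ = 0.365 kg/m³.
At stall, lift equals weight: L = W = m·g = 107000 × 9.81 = 1.05×10^6 N.
From L = ½ρV²S·CL,max = W: V_stall = √(2W/(ρSCL,max)) = √(2·1.05×10^6/(0.365·291·1.91))
V_stall = √10350 = 102 m/s

V_stall = 102 m/s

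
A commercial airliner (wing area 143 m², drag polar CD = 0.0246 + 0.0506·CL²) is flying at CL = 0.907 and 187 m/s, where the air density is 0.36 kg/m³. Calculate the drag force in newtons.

CD = 0.0246 + 0.0506 × 0.907² = 0.06623
D = ½ρv²S·CD = ½ × 0.36 × 187² × 143 × 0.06623 = 59600 N

D = 59600 N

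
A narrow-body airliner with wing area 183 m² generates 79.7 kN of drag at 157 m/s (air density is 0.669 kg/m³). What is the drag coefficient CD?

CD = 0.0528

From D = ½ρv²S·CD, rearranging gives CD = 2D/(ρv²S).
CD = 2 × 79700 / (0.669 × 157² × 183) = 0.0528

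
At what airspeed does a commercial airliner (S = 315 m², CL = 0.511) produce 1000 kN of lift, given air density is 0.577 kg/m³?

v = 147 m/s

L = ½ρv²S·CL ⇒ v = √(2L/(ρ·S·CL))
v = √(2 × 1×10^6 / (0.577 × 315 × 0.511)) = √21530 = 147 m/s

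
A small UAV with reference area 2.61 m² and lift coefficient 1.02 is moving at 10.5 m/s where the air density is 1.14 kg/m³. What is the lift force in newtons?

L = 167 N

L = ½ρv²S·CL = ½ × 1.14 × 10.5² × 2.61 × 1.02 = 167 N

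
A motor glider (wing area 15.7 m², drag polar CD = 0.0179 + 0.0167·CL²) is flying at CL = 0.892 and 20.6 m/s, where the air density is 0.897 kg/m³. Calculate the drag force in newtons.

D = 93.2 N

CD = 0.0179 + 0.0167 × 0.892² = 0.03119
D = ½ρv²S·CD = ½ × 0.897 × 20.6² × 15.7 × 0.03119 = 93.2 N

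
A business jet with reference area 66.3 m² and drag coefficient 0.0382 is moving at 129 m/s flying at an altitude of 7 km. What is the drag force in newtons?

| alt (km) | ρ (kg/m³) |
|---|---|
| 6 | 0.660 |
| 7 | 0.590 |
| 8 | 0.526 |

At 7 km, from the table: ρ = 0.590 kg/m³.
D = ½ρv²S·CD = ½ × 0.59 × 129² × 66.3 × 0.0382 = 12400 N ≈ 12.4 kN

D = 12400 N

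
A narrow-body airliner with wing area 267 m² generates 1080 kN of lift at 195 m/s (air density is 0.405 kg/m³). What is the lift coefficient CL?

From L = ½ρv²S·CL, rearranging gives CL = 2L/(ρv²S).
CL = 2 × 1.08×10^6 / (0.405 × 195² × 267) = 0.525

CL = 0.525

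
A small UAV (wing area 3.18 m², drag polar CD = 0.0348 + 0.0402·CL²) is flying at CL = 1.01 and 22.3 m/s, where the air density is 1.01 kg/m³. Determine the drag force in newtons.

CD = 0.0348 + 0.0402 × 1.01² = 0.07581
D = ½ρv²S·CD = ½ × 1.01 × 22.3² × 3.18 × 0.07581 = 60.5 N

D = 60.5 N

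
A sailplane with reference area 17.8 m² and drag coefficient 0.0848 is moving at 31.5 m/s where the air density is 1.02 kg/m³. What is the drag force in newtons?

D = ½ρv²S·CD = ½ × 1.02 × 31.5² × 17.8 × 0.0848 = 764 N

D = 764 N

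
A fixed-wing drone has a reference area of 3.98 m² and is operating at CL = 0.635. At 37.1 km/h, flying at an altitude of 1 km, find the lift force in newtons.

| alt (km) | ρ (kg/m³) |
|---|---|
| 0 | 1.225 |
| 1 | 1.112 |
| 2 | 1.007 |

At 1 km, from the table: ρ = 1.112 kg/m³.
Convert speed: v = 37.1 km/h ÷ 3.6 = 10.31 m/s.
L = ½ρv²S·CL = ½ × 1.112 × 10.31² × 3.98 × 0.635 = 149 N

L = 149 N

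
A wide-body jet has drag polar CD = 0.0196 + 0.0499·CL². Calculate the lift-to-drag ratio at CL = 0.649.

CD = 0.0196 + 0.0499 × 0.649² = 0.04062
L/D = CL/CD = 0.649 / 0.04062 = 16

L/D = 16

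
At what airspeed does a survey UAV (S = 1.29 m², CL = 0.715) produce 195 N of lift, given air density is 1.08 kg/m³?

v = 19.8 m/s

L = ½ρv²S·CL ⇒ v = √(2L/(ρ·S·CL))
v = √(2 × 195 / (1.08 × 1.29 × 0.715)) = √391.5 = 19.8 m/s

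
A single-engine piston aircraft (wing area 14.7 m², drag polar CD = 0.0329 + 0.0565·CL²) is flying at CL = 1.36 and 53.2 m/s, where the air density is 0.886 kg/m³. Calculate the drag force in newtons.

CD = 0.0329 + 0.0565 × 1.36² = 0.1374
D = ½ρv²S·CD = ½ × 0.886 × 53.2² × 14.7 × 0.1374 = 2530 N

D = 2530 N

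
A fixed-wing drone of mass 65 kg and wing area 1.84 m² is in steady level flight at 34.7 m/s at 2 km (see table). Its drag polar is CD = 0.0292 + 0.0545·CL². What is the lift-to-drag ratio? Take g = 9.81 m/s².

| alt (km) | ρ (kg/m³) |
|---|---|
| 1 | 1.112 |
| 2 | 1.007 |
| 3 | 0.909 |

L/D = 12.2

At 2 km, from the table: ρ = 1.007 kg/m³.
In steady level flight, lift balances weight: W = mg = 65 × 9.81 = 637.65 N.
q = ½ρv² = ½ × 1.007 × 34.7² = 606.3 Pa.
Required CL = L/(qS) = 637.65/(606.3·1.84) = 0.5716.
CD = 0.0292 + 0.0545 × 0.5716² = 0.04701.
L/D = CL/CD = 0.5716 / 0.04701 = 12.2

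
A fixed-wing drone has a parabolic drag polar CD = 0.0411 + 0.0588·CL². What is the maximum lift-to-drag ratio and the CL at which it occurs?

(L/D)max = 10.2, at CL = 0.836

For CD = CD0 + K·CL², (L/D)max occurs at CL* = √(CD0/K) and equals 1/(2√(K·CD0)).
(L/D)max = 1/(2√(0.0588 × 0.0411)) = 1/(2 × 0.04916) = 10.2
CL* = √(0.0411/0.0588) = 0.836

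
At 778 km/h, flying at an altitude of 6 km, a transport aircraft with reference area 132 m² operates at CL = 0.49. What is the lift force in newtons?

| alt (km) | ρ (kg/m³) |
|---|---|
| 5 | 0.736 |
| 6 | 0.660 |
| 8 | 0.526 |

L = 9.97×10^5 N

At 6 km, from the table: ρ = 0.660 kg/m³.
Convert speed: v = 778 km/h ÷ 3.6 = 216.1 m/s.
L = ½ρv²S·CL = ½ × 0.66 × 216.1² × 132 × 0.49 = 9.97×10^5 N ≈ 997 kN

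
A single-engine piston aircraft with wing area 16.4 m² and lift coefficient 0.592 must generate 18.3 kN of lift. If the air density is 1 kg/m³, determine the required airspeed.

v = 61.4 m/s

L = ½ρv²S·CL ⇒ v = √(2L/(ρ·S·CL))
v = √(2 × 18300 / (1 × 16.4 × 0.592)) = √3770 = 61.4 m/s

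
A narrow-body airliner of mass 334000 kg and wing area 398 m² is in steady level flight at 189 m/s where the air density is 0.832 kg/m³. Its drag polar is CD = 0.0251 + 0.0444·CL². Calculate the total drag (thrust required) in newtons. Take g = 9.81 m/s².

In steady level flight, lift balances weight: W = mg = 334000 × 9.81 = 3.2765×10^6 N.
Dynamic pressure q = 0.5 × 0.832 × 189² = 14860 Pa.
CL = W/(q·S) = 3.2765×10^6 / (14860 × 398) = 0.554.
CD = 0.0251 + 0.0444 × 0.554² = 0.03873.
D = q·S·CD = 14860 × 398 × 0.03873 = 2.29×10^5 N

D = 2.29×10^5 N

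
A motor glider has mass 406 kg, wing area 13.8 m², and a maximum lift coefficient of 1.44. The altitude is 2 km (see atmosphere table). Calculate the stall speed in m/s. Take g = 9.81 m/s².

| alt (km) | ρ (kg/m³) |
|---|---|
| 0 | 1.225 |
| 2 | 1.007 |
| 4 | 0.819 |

V_stall = 20 m/s

At 2 km, from the table: ρ = 1.007 kg/m³.
Stall occurs when L = W at CL,max. W = mg = 406 × 9.81 = 3983 N.
From L = ½ρV²S·CL,max = W: V_stall = √(2W/(ρSCL,max)) = √(2·3983/(1.007·13.8·1.44))
V_stall = √398.1 = 20 m/s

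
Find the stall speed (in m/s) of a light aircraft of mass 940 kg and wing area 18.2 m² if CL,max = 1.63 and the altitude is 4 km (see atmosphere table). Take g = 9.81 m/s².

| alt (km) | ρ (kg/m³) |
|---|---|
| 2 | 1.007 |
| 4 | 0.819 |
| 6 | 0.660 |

At 4 km, from the table: ρ = 0.819 kg/m³.
At stall, lift equals weight: L = W = m·g = 940 × 9.81 = 9221 N.
From L = ½ρV²S·CL,max = W: V_stall = √(2W/(ρSCL,max)) = √(2·9221/(0.819·18.2·1.63))
V_stall = √759.1 = 27.6 m/s

V_stall = 27.6 m/s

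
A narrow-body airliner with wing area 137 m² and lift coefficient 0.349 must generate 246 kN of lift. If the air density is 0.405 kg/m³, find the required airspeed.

L = ½ρv²S·CL ⇒ v = √(2L/(ρ·S·CL))
v = √(2 × 2.46×10^5 / (0.405 × 137 × 0.349)) = √25410 = 159 m/s

v = 159 m/s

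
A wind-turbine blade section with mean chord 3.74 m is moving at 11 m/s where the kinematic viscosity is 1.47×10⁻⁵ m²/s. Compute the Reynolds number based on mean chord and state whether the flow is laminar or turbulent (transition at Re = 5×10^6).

Re = v·c/ν = 11 × 3.74 / (1.47×10⁻⁵) = 2.8×10^6
Since 2.8×10^6 < 5×10^6, the flow is laminar.

Re = 2.8×10^6 (laminar)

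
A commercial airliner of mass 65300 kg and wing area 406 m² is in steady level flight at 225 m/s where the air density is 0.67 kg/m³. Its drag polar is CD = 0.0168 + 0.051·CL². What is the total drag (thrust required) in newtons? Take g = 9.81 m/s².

D = 1.19×10^5 N

In steady level flight, lift balances weight: W = mg = 65300 × 9.81 = 6.4059×10^5 N.
q = ½ρv² = ½ × 0.67 × 225² = 16960 Pa.
CL = 2W/(ρv²S) = 2×6.4059×10^5/(0.67×225²×406) = 0.09303.
CD = 0.0168 + 0.051 × 0.09303² = 0.01724.
D = q·S·CD = 16960 × 406 × 0.01724 = 1.187×10^5 N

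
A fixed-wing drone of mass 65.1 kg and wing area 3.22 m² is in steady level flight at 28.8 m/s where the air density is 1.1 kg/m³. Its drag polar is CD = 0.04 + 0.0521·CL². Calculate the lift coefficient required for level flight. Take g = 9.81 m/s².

CL = 0.435

Weight W = mg = 65.1 × 9.81 = 638.63 N; in level flight L = W.
q = ½ρv² = ½ × 1.1 × 28.8² = 456.2 Pa.
CL = W/(q·S) = 638.63 / (456.2 × 3.22) = 0.4348.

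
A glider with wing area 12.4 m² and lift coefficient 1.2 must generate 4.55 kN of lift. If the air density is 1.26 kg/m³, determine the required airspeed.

L = ½ρv²S·CL ⇒ v = √(2L/(ρ·S·CL))
v = √(2 × 4550 / (1.26 × 12.4 × 1.2)) = √485.4 = 22 m/s

v = 22 m/s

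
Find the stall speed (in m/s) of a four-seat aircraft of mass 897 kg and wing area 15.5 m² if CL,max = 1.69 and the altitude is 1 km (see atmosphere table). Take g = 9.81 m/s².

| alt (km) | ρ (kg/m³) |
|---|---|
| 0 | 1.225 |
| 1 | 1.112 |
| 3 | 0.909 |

At 1 km, from the table: ρ = 1.112 kg/m³.
Stall occurs when L = W at CL,max. W = mg = 897 × 9.81 = 8800 N.
From L = ½ρV²S·CL,max = W: V_stall = √(2W/(ρSCL,max)) = √(2·8800/(1.112·15.5·1.69))
V_stall = √604.2 = 24.6 m/s

V_stall = 24.6 m/s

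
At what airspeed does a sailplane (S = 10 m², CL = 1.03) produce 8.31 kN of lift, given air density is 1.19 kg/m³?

L = ½ρv²S·CL ⇒ v = √(2L/(ρ·S·CL))
v = √(2 × 8310 / (1.19 × 10 × 1.03)) = √1356 = 36.8 m/s

v = 36.8 m/s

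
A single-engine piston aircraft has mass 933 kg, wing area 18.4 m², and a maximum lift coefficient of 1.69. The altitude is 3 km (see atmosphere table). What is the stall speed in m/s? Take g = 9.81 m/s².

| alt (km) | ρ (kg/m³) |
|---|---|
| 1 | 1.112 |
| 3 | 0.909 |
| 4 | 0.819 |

V_stall = 25.4 m/s

At 3 km, from the table: ρ = 0.909 kg/m³.
At stall, lift equals weight: L = W = m·g = 933 × 9.81 = 9153 N.
V_stall = √(2W/(ρ·S·CL,max)) = √(2 × 9153 / (0.909 × 18.4 × 1.69))
V_stall = √647.6 = 25.4 m/s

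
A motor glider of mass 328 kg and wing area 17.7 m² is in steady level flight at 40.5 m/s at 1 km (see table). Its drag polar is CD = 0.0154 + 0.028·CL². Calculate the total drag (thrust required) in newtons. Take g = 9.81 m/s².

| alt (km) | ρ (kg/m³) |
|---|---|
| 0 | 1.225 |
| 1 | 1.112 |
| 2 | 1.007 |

At 1 km, from the table: ρ = 1.112 kg/m³.
Level flight ⇒ L = W = m·g = 328 × 9.81 = 3217.7 N.
Dynamic pressure q = 0.5 × 1.112 × 40.5² = 912 Pa.
Required CL = L/(qS) = 3217.7/(912·17.7) = 0.1993.
CD = 0.0154 + 0.028 × 0.1993² = 0.01651.
D = q·S·CD = 912 × 17.7 × 0.01651 = 266.5 N

D = 267 N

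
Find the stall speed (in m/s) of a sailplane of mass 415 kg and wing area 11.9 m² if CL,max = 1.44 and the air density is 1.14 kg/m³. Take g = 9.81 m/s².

At stall, lift equals weight: L = W = m·g = 415 × 9.81 = 4071 N.
From L = ½ρV²S·CL,max = W: V_stall = √(2W/(ρSCL,max)) = √(2·4071/(1.14·11.9·1.44))
V_stall = √416.8 = 20.4 m/s

V_stall = 20.4 m/s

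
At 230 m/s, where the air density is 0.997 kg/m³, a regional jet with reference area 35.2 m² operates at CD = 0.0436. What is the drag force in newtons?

D = 40500 N

Dynamic pressure q = ½ρv² = ½ × 0.997 × 230² = 26370 Pa.
D = q·S·CD = 26370 × 35.2 × 0.0436 = 40500 N ≈ 40.5 kN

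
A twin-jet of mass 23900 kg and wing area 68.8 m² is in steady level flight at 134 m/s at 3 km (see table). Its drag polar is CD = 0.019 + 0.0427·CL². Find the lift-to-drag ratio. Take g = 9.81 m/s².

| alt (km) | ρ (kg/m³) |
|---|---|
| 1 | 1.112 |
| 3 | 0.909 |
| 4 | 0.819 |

At 3 km, from the table: ρ = 0.909 kg/m³.
Level flight ⇒ L = W = m·g = 23900 × 9.81 = 2.3446×10^5 N.
Dynamic pressure q = 0.5 × 0.909 × 134² = 8161 Pa.
CL = 2W/(ρv²S) = 2×2.3446×10^5/(0.909×134²×68.8) = 0.4176.
CD = 0.019 + 0.0427 × 0.4176² = 0.02645.
L/D = CL/CD = 0.4176 / 0.02645 = 15.8

L/D = 15.8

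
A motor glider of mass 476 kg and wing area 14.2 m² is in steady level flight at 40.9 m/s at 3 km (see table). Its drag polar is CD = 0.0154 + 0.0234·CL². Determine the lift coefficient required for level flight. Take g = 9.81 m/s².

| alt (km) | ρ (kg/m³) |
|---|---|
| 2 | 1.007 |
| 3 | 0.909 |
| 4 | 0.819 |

CL = 0.433

At 3 km, from the table: ρ = 0.909 kg/m³.
In steady level flight, lift balances weight: W = mg = 476 × 9.81 = 4669.6 N.
q = ½ρv² = ½ × 0.909 × 40.9² = 760.3 Pa.
Required CL = L/(qS) = 4669.6/(760.3·14.2) = 0.4325.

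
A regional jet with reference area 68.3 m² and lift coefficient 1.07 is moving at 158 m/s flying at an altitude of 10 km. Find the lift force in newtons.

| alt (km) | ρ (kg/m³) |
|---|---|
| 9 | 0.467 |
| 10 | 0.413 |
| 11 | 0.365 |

L = 3.77×10^5 N

At 10 km, from the table: ρ = 0.413 kg/m³.
Dynamic pressure q = ½ρv² = ½ × 0.413 × 158² = 5155 Pa.
L = q·S·CL = 5155 × 68.3 × 1.07 = 3.77×10^5 N ≈ 377 kN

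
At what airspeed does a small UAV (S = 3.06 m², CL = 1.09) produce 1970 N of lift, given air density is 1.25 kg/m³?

v = 30.7 m/s

L = ½ρv²S·CL ⇒ v = √(2L/(ρ·S·CL))
v = √(2 × 1970 / (1.25 × 3.06 × 1.09)) = √945 = 30.7 m/s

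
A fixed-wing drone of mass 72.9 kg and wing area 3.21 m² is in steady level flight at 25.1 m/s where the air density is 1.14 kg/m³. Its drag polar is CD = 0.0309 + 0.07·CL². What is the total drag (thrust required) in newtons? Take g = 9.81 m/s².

Weight W = mg = 72.9 × 9.81 = 715.15 N; in level flight L = W.
q = ½ρv² = ½ × 1.14 × 25.1² = 359.1 Pa.
CL = 2W/(ρv²S) = 2×715.15/(1.14×25.1²×3.21) = 0.6204.
CD = 0.0309 + 0.07 × 0.6204² = 0.05784.
D = q·S·CD = 359.1 × 3.21 × 0.05784 = 66.68 N

D = 66.7 N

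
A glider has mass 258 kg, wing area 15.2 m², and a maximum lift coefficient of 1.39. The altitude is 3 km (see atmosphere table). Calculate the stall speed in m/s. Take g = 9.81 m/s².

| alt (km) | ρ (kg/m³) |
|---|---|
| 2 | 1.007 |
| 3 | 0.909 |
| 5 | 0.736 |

At 3 km, from the table: ρ = 0.909 kg/m³.
Stall occurs when L = W at CL,max. W = mg = 258 × 9.81 = 2531 N.
V_stall = √(2W/(ρ·S·CL,max)) = √(2 × 2531 / (0.909 × 15.2 × 1.39))
V_stall = √263.6 = 16.2 m/s

V_stall = 16.2 m/s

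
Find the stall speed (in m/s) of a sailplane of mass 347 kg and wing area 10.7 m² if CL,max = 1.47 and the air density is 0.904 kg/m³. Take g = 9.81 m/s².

V_stall = 21.9 m/s

Weight W = mg = 347 × 9.81 = 3404 N.
V_stall = √(2W/(ρ·S·CL,max)) = √(2 × 3404 / (0.904 × 10.7 × 1.47))
V_stall = √478.8 = 21.9 m/s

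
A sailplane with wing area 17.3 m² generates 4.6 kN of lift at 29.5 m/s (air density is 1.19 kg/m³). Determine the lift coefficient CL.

CL = 0.514

From L = ½ρv²S·CL, rearranging gives CL = 2L/(ρv²S).
CL = 2 × 4600 / (1.19 × 29.5² × 17.3) = 0.514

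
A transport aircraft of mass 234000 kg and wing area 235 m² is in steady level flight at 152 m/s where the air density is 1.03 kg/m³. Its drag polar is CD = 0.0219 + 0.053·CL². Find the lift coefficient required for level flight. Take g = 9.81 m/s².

Level flight ⇒ L = W = m·g = 234000 × 9.81 = 2.2955×10^6 N.
Dynamic pressure q = 0.5 × 1.03 × 152² = 11900 Pa.
Required CL = L/(qS) = 2.2955×10^6/(11900·235) = 0.821.

CL = 0.821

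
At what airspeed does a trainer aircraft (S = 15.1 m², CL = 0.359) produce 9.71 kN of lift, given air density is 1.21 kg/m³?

v = 54.4 m/s

L = ½ρv²S·CL ⇒ v = √(2L/(ρ·S·CL))
v = √(2 × 9710 / (1.21 × 15.1 × 0.359)) = √2961 = 54.4 m/s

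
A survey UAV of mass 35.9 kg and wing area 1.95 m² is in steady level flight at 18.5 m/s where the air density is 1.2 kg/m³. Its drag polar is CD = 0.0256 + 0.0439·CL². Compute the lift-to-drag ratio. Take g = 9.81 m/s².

Level flight ⇒ L = W = m·g = 35.9 × 9.81 = 352.18 N.
Dynamic pressure q = 0.5 × 1.2 × 18.5² = 205.3 Pa.
Required CL = L/(qS) = 352.18/(205.3·1.95) = 0.8795.
CD = 0.0256 + 0.0439 × 0.8795² = 0.05956.
L/D = CL/CD = 0.8795 / 0.05956 = 14.8

L/D = 14.8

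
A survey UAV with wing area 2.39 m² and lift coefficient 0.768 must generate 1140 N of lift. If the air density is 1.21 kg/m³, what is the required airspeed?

L = ½ρv²S·CL ⇒ v = √(2L/(ρ·S·CL))
v = √(2 × 1140 / (1.21 × 2.39 × 0.768)) = √1027 = 32 m/s

v = 32 m/s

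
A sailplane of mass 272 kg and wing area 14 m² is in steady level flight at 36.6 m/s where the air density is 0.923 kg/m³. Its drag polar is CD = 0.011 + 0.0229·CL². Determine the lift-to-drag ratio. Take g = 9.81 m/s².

L/D = 23.4

Level flight ⇒ L = W = m·g = 272 × 9.81 = 2668.3 N.
Dynamic pressure q = 0.5 × 0.923 × 36.6² = 618.2 Pa.
CL = 2W/(ρv²S) = 2×2668.3/(0.923×36.6²×14) = 0.3083.
CD = 0.011 + 0.0229 × 0.3083² = 0.01318.
L/D = CL/CD = 0.3083 / 0.01318 = 23.4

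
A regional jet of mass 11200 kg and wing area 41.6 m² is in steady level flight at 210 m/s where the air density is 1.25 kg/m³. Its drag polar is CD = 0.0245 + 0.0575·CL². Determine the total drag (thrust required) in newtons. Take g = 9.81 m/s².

Level flight ⇒ L = W = m·g = 11200 × 9.81 = 1.0987×10^5 N.
q = ½ρv² = ½ × 1.25 × 210² = 27560 Pa.
CL = 2W/(ρv²S) = 2×1.0987×10^5/(1.25×210²×41.6) = 0.09582.
CD = 0.0245 + 0.0575 × 0.09582² = 0.02503.
D = q·S·CD = 27560 × 41.6 × 0.02503 = 28700 N

D = 28700 N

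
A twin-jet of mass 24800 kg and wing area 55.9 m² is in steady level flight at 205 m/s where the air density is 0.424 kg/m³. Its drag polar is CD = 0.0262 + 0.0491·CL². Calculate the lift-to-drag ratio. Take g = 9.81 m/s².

Weight W = mg = 24800 × 9.81 = 2.4329×10^5 N; in level flight L = W.
Dynamic pressure q = 0.5 × 0.424 × 205² = 8909 Pa.
Required CL = L/(qS) = 2.4329×10^5/(8909·55.9) = 0.4885.
CD = 0.0262 + 0.0491 × 0.4885² = 0.03792.
L/D = CL/CD = 0.4885 / 0.03792 = 12.9

L/D = 12.9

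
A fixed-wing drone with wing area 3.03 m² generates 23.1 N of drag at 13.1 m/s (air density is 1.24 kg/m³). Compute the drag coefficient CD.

From D = ½ρv²S·CD, rearranging gives CD = 2D/(ρv²S).
CD = 2 × 23.1 / (1.24 × 13.1² × 3.03) = 0.0717

CD = 0.0717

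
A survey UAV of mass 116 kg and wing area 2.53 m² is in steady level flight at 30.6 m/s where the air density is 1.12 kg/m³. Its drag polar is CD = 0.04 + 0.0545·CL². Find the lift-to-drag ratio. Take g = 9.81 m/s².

L/D = 10.7

In steady level flight, lift balances weight: W = mg = 116 × 9.81 = 1138 N.
Dynamic pressure q = 0.5 × 1.12 × 30.6² = 524.4 Pa.
Required CL = L/(qS) = 1138/(524.4·2.53) = 0.8578.
CD = 0.04 + 0.0545 × 0.8578² = 0.0801.
L/D = CL/CD = 0.8578 / 0.0801 = 10.7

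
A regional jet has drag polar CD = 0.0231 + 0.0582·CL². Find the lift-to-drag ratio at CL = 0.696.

CD = 0.0231 + 0.0582 × 0.696² = 0.05129
L/D = CL/CD = 0.696 / 0.05129 = 13.6

L/D = 13.6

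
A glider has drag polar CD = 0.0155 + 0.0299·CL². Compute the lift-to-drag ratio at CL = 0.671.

CD = 0.0155 + 0.0299 × 0.671² = 0.02896
L/D = CL/CD = 0.671 / 0.02896 = 23.2

L/D = 23.2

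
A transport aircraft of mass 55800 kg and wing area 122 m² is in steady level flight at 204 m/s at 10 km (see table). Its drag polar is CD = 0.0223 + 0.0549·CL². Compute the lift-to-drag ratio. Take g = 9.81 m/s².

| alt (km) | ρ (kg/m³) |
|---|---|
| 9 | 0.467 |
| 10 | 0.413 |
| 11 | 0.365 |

At 10 km, from the table: ρ = 0.413 kg/m³.
In steady level flight, lift balances weight: W = mg = 55800 × 9.81 = 5.474×10^5 N.
q = ½ρv² = ½ × 0.413 × 204² = 8594 Pa.
Required CL = L/(qS) = 5.474×10^5/(8594·122) = 0.5221.
CD = 0.0223 + 0.0549 × 0.5221² = 0.03727.
L/D = CL/CD = 0.5221 / 0.03727 = 14

L/D = 14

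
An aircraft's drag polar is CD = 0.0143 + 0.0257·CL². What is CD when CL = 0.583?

CD = 0.023

CD = 0.0143 + 0.0257 × 0.583² = 0.0143 + 0.008735 = 0.023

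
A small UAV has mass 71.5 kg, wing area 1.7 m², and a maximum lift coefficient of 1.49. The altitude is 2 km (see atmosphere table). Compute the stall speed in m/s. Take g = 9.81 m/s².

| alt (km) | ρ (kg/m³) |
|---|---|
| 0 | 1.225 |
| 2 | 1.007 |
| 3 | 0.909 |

At 2 km, from the table: ρ = 1.007 kg/m³.
At stall, lift equals weight: L = W = m·g = 71.5 × 9.81 = 701.4 N.
From L = ½ρV²S·CL,max = W: V_stall = √(2W/(ρSCL,max)) = √(2·701.4/(1.007·1.7·1.49))
V_stall = √550 = 23.5 m/s

V_stall = 23.5 m/s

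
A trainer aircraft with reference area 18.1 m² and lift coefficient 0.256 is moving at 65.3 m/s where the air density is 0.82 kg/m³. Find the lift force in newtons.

Dynamic pressure q = ½ρv² = ½ × 0.82 × 65.3² = 1748 Pa.
L = q·S·CL = 1748 × 18.1 × 0.256 = 8100 N ≈ 8.1 kN

L = 8100 N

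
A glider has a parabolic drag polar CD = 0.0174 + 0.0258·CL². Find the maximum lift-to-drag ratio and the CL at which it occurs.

For CD = CD0 + K·CL², (L/D)max occurs at CL* = √(CD0/K) and equals 1/(2√(K·CD0)).
(L/D)max = 1/(2√(0.0258 × 0.0174)) = 1/(2 × 0.02119) = 23.6
CL* = √(0.0174/0.0258) = 0.821

(L/D)max = 23.6, at CL = 0.821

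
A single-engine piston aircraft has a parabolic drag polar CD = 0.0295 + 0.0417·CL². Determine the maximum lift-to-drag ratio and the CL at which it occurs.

For CD = CD0 + K·CL², (L/D)max occurs at CL* = √(CD0/K) and equals 1/(2√(K·CD0)).
(L/D)max = 1/(2√(0.0417 × 0.0295)) = 1/(2 × 0.03507) = 14.3
CL* = √(0.0295/0.0417) = 0.841

(L/D)max = 14.3, at CL = 0.841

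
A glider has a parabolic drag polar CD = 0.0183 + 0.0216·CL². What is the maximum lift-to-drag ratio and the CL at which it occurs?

(L/D)max = 25.1, at CL = 0.92

For CD = CD0 + K·CL², (L/D)max occurs at CL* = √(CD0/K) and equals 1/(2√(K·CD0)).
(L/D)max = 1/(2√(0.0216 × 0.0183)) = 1/(2 × 0.01988) = 25.1
CL* = √(0.0183/0.0216) = 0.92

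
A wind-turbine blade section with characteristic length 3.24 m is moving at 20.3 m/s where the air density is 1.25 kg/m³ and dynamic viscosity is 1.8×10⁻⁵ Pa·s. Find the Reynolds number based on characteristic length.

Re = 4.57×10^6

Re = ρ·v·c/μ = 1.25 × 20.3 × 3.24 / (1.8×10⁻⁵) = 4.57×10^6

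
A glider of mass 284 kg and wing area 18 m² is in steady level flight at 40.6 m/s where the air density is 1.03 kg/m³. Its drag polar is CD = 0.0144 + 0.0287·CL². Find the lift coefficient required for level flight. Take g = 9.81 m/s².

CL = 0.182

Level flight ⇒ L = W = m·g = 284 × 9.81 = 2786 N.
q = ½ρv² = ½ × 1.03 × 40.6² = 848.9 Pa.
Required CL = L/(qS) = 2786/(848.9·18) = 0.1823.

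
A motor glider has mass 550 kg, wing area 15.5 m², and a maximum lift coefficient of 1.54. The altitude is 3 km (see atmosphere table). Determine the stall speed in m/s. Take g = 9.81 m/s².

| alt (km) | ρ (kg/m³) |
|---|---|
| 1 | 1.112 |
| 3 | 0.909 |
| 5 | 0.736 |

At 3 km, from the table: ρ = 0.909 kg/m³.
Stall occurs when L = W at CL,max. W = mg = 550 × 9.81 = 5396 N.
From L = ½ρV²S·CL,max = W: V_stall = √(2W/(ρSCL,max)) = √(2·5396/(0.909·15.5·1.54))
V_stall = √497.3 = 22.3 m/s

V_stall = 22.3 m/s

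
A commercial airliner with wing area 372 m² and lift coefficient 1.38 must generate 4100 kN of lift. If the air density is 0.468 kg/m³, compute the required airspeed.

L = ½ρv²S·CL ⇒ v = √(2L/(ρ·S·CL))
v = √(2 × 4.1×10^6 / (0.468 × 372 × 1.38)) = √34130 = 185 m/s

v = 185 m/s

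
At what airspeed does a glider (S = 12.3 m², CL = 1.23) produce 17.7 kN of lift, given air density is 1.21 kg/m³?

L = ½ρv²S·CL ⇒ v = √(2L/(ρ·S·CL))
v = √(2 × 17700 / (1.21 × 12.3 × 1.23)) = √1934 = 44 m/s

v = 44 m/s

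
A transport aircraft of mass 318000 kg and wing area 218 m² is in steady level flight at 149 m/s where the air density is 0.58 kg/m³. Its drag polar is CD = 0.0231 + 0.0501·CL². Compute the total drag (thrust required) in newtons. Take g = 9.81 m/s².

D = 3.8×10^5 N

In steady level flight, lift balances weight: W = mg = 318000 × 9.81 = 3.1196×10^6 N.
Dynamic pressure q = 0.5 × 0.58 × 149² = 6438 Pa.
Required CL = L/(qS) = 3.1196×10^6/(6438·218) = 2.223.
CD = 0.0231 + 0.0501 × 2.223² = 0.2706.
D = q·S·CD = 6438 × 218 × 0.2706 = 3.798×10^5 N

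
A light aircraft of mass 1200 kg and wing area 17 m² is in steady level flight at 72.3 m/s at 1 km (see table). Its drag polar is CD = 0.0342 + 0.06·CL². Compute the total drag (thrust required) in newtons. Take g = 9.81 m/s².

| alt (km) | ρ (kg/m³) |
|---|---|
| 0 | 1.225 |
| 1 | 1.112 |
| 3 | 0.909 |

At 1 km, from the table: ρ = 1.112 kg/m³.
Weight W = mg = 1200 × 9.81 = 11772 N; in level flight L = W.
Dynamic pressure q = 0.5 × 1.112 × 72.3² = 2906 Pa.
Required CL = L/(qS) = 11772/(2906·17) = 0.2383.
CD = 0.0342 + 0.06 × 0.2383² = 0.03761.
D = q·S·CD = 2906 × 17 × 0.03761 = 1858 N

D = 1860 N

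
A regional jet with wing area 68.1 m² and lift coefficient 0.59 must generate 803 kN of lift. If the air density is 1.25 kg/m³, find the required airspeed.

v = 179 m/s

L = ½ρv²S·CL ⇒ v = √(2L/(ρ·S·CL))
v = √(2 × 8.03×10^5 / (1.25 × 68.1 × 0.59)) = √31980 = 179 m/s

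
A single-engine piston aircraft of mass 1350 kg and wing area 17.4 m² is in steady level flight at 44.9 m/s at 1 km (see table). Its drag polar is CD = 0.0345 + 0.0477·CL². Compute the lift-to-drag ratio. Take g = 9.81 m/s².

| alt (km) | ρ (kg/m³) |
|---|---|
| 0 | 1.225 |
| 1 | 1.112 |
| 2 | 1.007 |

L/D = 12

At 1 km, from the table: ρ = 1.112 kg/m³.
Level flight ⇒ L = W = m·g = 1350 × 9.81 = 13244 N.
q = ½ρv² = ½ × 1.112 × 44.9² = 1121 Pa.
Required CL = L/(qS) = 13244/(1121·17.4) = 0.679.
CD = 0.0345 + 0.0477 × 0.679² = 0.05649.
L/D = CL/CD = 0.679 / 0.05649 = 12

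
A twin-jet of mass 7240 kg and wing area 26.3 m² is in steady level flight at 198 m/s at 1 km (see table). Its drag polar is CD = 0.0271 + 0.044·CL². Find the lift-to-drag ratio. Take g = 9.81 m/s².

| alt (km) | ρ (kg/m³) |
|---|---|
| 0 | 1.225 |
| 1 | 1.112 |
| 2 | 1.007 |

L/D = 4.46

At 1 km, from the table: ρ = 1.112 kg/m³.
Weight W = mg = 7240 × 9.81 = 71024 N; in level flight L = W.
q = ½ρv² = ½ × 1.112 × 198² = 21800 Pa.
CL = W/(q·S) = 71024 / (21800 × 26.3) = 0.1239.
CD = 0.0271 + 0.044 × 0.1239² = 0.02778.
L/D = CL/CD = 0.1239 / 0.02778 = 4.46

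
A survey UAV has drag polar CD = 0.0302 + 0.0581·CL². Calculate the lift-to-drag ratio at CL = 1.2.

L/D = 10.5

CD = 0.0302 + 0.0581 × 1.2² = 0.1139
L/D = CL/CD = 1.2 / 0.1139 = 10.5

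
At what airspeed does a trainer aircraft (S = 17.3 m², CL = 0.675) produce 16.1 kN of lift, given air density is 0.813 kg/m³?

L = ½ρv²S·CL ⇒ v = √(2L/(ρ·S·CL))
v = √(2 × 16100 / (0.813 × 17.3 × 0.675)) = √3392 = 58.2 m/s

v = 58.2 m/s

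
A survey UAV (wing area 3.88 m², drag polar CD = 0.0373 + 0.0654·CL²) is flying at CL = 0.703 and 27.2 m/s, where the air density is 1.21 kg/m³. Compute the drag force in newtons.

D = 121 N

CD = 0.0373 + 0.0654 × 0.703² = 0.06962
D = ½ρv²S·CD = ½ × 1.21 × 27.2² × 3.88 × 0.06962 = 121 N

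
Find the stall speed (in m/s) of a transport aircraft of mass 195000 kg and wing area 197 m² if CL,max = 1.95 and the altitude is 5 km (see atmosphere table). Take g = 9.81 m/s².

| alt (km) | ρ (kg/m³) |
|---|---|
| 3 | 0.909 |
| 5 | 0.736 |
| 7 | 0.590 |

At 5 km, from the table: ρ = 0.736 kg/m³.
Stall occurs when L = W at CL,max. W = mg = 195000 × 9.81 = 1.913×10^6 N.
V_stall = √(2W/(ρ·S·CL,max)) = √(2 × 1.913×10^6 / (0.736 × 197 × 1.95))
V_stall = √13530 = 116 m/s

V_stall = 116 m/s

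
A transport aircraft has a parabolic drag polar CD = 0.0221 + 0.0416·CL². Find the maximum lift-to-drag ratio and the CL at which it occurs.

(L/D)max = 16.5, at CL = 0.729

For CD = CD0 + K·CL², (L/D)max occurs at CL* = √(CD0/K) and equals 1/(2√(K·CD0)).
(L/D)max = 1/(2√(0.0416 × 0.0221)) = 1/(2 × 0.03032) = 16.5
CL* = √(0.0221/0.0416) = 0.729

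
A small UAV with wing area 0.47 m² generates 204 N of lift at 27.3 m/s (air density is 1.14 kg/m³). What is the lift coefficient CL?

From L = ½ρv²S·CL, rearranging gives CL = 2L/(ρv²S).
CL = 2 × 204 / (1.14 × 27.3² × 0.47) = 1.02

CL = 1.02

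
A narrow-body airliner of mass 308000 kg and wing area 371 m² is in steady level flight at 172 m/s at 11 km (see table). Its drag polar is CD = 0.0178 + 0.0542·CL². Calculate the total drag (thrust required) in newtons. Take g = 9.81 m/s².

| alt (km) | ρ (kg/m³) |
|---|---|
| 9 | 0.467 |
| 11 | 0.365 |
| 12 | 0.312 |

D = 2.83×10^5 N

At 11 km, from the table: ρ = 0.365 kg/m³.
In steady level flight, lift balances weight: W = mg = 308000 × 9.81 = 3.0215×10^6 N.
Dynamic pressure q = 0.5 × 0.365 × 172² = 5399 Pa.
Required CL = L/(qS) = 3.0215×10^6/(5399·371) = 1.508.
CD = 0.0178 + 0.0542 × 1.508² = 0.1411.
D = q·S·CD = 5399 × 371 × 0.1411 = 2.827×10^5 N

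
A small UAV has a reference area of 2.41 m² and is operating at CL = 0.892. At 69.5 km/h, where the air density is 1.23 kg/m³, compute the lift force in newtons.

Convert speed: v = 69.5 km/h ÷ 3.6 = 19.31 m/s.
Dynamic pressure q = ½ρv² = ½ × 1.23 × 19.31² = 229.2 Pa.
L = q·S·CL = 229.2 × 2.41 × 0.892 = 493 N

L = 493 N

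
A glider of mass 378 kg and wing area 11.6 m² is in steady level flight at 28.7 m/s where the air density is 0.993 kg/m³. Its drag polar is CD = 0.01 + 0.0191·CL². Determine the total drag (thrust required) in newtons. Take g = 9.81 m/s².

Weight W = mg = 378 × 9.81 = 3708.2 N; in level flight L = W.
Dynamic pressure q = 0.5 × 0.993 × 28.7² = 409 Pa.
CL = 2W/(ρv²S) = 2×3708.2/(0.993×28.7²×11.6) = 0.7817.
CD = 0.01 + 0.0191 × 0.7817² = 0.02167.
D = q·S·CD = 409 × 11.6 × 0.02167 = 102.8 N

D = 103 N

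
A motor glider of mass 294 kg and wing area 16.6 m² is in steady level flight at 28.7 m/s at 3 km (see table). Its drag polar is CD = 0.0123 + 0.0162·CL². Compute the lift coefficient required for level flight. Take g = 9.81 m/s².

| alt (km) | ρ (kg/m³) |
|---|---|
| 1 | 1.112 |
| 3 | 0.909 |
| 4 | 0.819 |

At 3 km, from the table: ρ = 0.909 kg/m³.
In steady level flight, lift balances weight: W = mg = 294 × 9.81 = 2884.1 N.
Dynamic pressure q = 0.5 × 0.909 × 28.7² = 374.4 Pa.
CL = W/(q·S) = 2884.1 / (374.4 × 16.6) = 0.4641.

CL = 0.464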